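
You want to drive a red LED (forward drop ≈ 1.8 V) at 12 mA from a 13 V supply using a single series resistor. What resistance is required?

R ≈ 0.93 kΩ

The resistor drops V_S − V_D = 13 − 1.8 = 11.2 V at 12 mA.
R = 11.2 V / 12 mA = 0.933 kΩ.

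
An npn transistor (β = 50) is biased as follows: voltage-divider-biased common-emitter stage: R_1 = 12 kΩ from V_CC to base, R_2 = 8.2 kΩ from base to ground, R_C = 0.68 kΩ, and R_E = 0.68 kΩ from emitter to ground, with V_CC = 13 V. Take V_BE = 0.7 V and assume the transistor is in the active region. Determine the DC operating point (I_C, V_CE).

I_C ≈ 5.8 mA, V_CE ≈ 5.1 V

Thevenize the base divider: V_Th = V_CC·R_2/(R_1+R_2) = 13×8.2/20.2 = 5.28 V, R_Th = R_1‖R_2 = 4.87 kΩ.
Base-emitter loop: V_Th = I_B·R_Th + V_BE + (β+1)I_B·R_E, so I_B = (5.28 − 0.7) / (4.87 + 51×0.68) = 0.116 mA.
I_C = β·I_B = 50×0.116 = 5.79 mA, and I_E = (β+1)I_B = 5.9 mA.
V_CE = V_CC − I_C·R_C − I_E·R_E = 13 − 5.79×0.68 − 5.9×0.68 = 5.05 V.
V_CE = 5.05 V > 0.2 V confirms active-region operation.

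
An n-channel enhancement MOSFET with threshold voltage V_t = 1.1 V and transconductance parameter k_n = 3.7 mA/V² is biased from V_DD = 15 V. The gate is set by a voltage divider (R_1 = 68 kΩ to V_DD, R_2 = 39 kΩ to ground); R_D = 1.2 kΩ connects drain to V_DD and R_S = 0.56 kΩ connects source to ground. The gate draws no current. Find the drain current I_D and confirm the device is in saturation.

V_G = V_DD·R_2/(R_1+R_2) = 15×39/107 = 5.47 V.
Assume saturation: I_D = (k_n/2)(V_GS − V_t)² with V_GS = V_G − I_D·R_S = 5.47 − 0.56·I_D.
Substituting gives 0.58·I_D² − 10·I_D + 35.3 = 0, with roots I_D = 4.89 or 12.4 mA.
The root I_D = 12.4 mA gives V_GS = -1.49 V ≤ V_t, so take I_D = 4.89 mA.
Then V_GS = 2.73 V and V_DS = V_DD − I_D(R_D+R_S) = 15 − 4.89×1.76 = 6.39 V.
Saturation requires V_DS ≥ V_GS − V_t = 1.63 V; 6.39 ≥ 1.63 ✓.

I_D ≈ 4.9 mA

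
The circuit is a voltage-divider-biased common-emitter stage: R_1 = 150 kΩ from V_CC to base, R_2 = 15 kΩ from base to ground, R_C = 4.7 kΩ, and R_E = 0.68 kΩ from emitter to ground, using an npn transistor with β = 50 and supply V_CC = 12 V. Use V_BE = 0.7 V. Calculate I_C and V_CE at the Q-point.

Thevenize the base divider: V_Th = V_CC·R_2/(R_1+R_2) = 12×15/165 = 1.09 V, R_Th = R_1‖R_2 = 13.6 kΩ.
Base-emitter loop: V_Th = I_B·R_Th + V_BE + (β+1)I_B·R_E, so I_B = (1.09 − 0.7) / (13.6 + 51×0.68) = 0.00809 mA.
I_C = β·I_B = 50×0.00809 = 0.405 mA, and I_E = (β+1)I_B = 0.413 mA.
V_CE = V_CC − I_C·R_C − I_E·R_E = 12 − 0.405×4.7 − 0.413×0.68 = 9.82 V.
V_CE = 9.82 V > 0.2 V confirms active-region operation.

I_C ≈ 0.4 mA, V_CE ≈ 9.8 V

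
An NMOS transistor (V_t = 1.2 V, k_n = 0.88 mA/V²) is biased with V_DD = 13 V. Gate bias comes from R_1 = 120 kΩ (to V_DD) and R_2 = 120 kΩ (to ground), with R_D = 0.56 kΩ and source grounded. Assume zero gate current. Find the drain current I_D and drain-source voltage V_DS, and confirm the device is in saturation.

I_D ≈ 12 mA, V_DS ≈ 6.1 V

V_G = V_DD·R_2/(R_1+R_2) = 13×120/240 = 6.5 V. With the source grounded, V_GS = V_G = 6.5 V.
Assume saturation: I_D = (k_n/2)(V_GS − V_t)² = (0.88/2)×(6.5 − 1.2)² = 0.44×5.3² = 12.4 mA.
V_DS = V_DD − I_D·R_D = 13 − 12.4×0.56 = 6.08 V.
Saturation requires V_DS ≥ V_GS − V_t = 5.3 V; 6.08 ≥ 5.3 ✓.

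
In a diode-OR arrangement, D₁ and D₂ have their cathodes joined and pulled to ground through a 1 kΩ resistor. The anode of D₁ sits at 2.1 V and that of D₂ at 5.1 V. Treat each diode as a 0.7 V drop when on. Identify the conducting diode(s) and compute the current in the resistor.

Only D₂ conducts; I_R ≈ 4.4 mA

Assume both conduct. Then node N would need to be at both 2.1−0.7 = 1.4 V and 5.1−0.7 = 4.4 V, which is impossible.
Assume only D₂ conducts: V_N = 5.1 − 0.7 = 4.4 V, so I_R = 4.4/1 = 4.4 mA.
Check D₁: its anode-to-cathode voltage is 2.1 − 4.4 = -2.3 V < 0.7 V, so it is off. The assumption is consistent.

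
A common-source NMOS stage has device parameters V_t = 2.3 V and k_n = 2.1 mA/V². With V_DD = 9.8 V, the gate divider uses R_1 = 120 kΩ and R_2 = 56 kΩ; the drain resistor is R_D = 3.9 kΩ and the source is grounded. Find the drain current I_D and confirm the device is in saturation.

V_G = V_DD·R_2/(R_1+R_2) = 9.8×56/176 = 3.12 V. With the source grounded, V_GS = V_G = 3.12 V.
Assume saturation: I_D = (k_n/2)(V_GS − V_t)² = (2.1/2)×(3.12 − 2.3)² = 1.05×0.818² = 0.703 mA.
V_DS = V_DD − I_D·R_D = 9.8 − 0.703×3.9 = 7.06 V.
Saturation requires V_DS ≥ V_GS − V_t = 0.818 V; 7.06 ≥ 0.818 ✓.

I_D ≈ 0.7 mA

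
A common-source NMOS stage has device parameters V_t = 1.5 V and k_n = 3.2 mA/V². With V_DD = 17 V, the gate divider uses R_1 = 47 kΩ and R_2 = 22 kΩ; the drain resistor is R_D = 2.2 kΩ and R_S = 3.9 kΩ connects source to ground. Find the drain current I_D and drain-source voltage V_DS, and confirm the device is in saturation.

V_G = V_DD·R_2/(R_1+R_2) = 17×22/69 = 5.42 V.
Assume saturation: I_D = (k_n/2)(V_GS − V_t)² with V_GS = V_G − I_D·R_S = 5.42 − 3.9·I_D.
Substituting gives 24.3·I_D² − 49.9·I_D + 24.6 = 0, with roots I_D = 0.821 or 1.23 mA.
The root I_D = 1.23 mA gives V_GS = 0.623 V ≤ V_t, so take I_D = 0.821 mA.
Then V_GS = 2.22 V and V_DS = V_DD − I_D(R_D+R_S) = 17 − 0.821×6.1 = 12 V.
Saturation requires V_DS ≥ V_GS − V_t = 0.717 V; 12 ≥ 0.717 ✓.

I_D ≈ 0.82 mA, V_DS ≈ 12 V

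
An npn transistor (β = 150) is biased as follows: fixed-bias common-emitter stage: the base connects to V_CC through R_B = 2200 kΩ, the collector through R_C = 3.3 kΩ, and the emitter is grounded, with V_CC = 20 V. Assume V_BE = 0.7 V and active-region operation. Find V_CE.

Base loop: V_CC = I_B·R_B + V_BE, so I_B = (20 − 0.7)/2200 kΩ = 0.00877 mA.
In the active region I_C = β·I_B = 150 × 0.00877 = 1.32 mA.
Collector loop: V_CE = V_CC − I_C·R_C = 20 − 1.32×3.3 = 15.7 V.
Since V_CE = 15.7 V > V_CE(sat) ≈ 0.2 V, the transistor is in the active region as assumed.

V_CE ≈ 16 V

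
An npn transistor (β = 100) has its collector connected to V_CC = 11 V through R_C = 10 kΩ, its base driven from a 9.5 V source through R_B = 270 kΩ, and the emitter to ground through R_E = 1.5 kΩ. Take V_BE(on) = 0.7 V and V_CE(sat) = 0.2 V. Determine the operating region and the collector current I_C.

saturation; I_C ≈ 0.94 mA

Assume active: I_B = (9.5 − 0.7)/(270 + 101×1.5) = 0.0209 mA, I_C = β·I_B = 2.09 mA.
Then V_CE = 11 − 2.09×10 − 2.11×1.5 = -13 V < 0.2 V — the active assumption fails.
Re-solve with V_CE = 0.2 V. KCL at the emitter: V_E/R_E = (V_BB−0.7−V_E)/R_B + (V_CC−0.2−V_E)/R_C, giving V_E = 1.44 V.
I_C = (V_CC − 0.2 − V_E)/R_C = (10.8 − 1.44)/10 = 0.936 mA.
Check: I_B = (8.8 − 1.44)/270 = 0.0272 mA, and β·I_B = 2.72 mA > I_C, confirming saturation.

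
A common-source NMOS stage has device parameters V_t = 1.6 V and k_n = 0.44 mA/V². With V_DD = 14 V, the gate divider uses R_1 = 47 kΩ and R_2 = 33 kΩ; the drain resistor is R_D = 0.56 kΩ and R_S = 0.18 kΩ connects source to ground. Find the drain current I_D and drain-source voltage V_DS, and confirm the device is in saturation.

I_D ≈ 2.9 mA, V_DS ≈ 12 V

V_G = V_DD·R_2/(R_1+R_2) = 14×33/80 = 5.78 V.
Assume saturation: I_D = (k_n/2)(V_GS − V_t)² with V_GS = V_G − I_D·R_S = 5.78 − 0.18·I_D.
Substituting gives 0.00713·I_D² − 1.33·I_D + 3.83 = 0, with roots I_D = 2.93 or 184 mA.
The root I_D = 184 mA gives V_GS = -27.3 V ≤ V_t, so take I_D = 2.93 mA.
Then V_GS = 5.25 V and V_DS = V_DD − I_D(R_D+R_S) = 14 − 2.93×0.74 = 11.8 V.
Saturation requires V_DS ≥ V_GS − V_t = 3.65 V; 11.8 ≥ 3.65 ✓.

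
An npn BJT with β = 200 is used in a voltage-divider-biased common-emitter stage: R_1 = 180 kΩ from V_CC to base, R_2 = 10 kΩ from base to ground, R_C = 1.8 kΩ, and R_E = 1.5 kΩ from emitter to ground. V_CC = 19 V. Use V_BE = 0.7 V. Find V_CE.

V_CE ≈ 18 V

Thevenize the base divider: V_Th = V_CC·R_2/(R_1+R_2) = 19×10/190 = 1 V, R_Th = R_1‖R_2 = 9.47 kΩ.
Base-emitter loop: V_Th = I_B·R_Th + V_BE + (β+1)I_B·R_E, so I_B = (1 − 0.7) / (9.47 + 201×1.5) = 0.000965 mA.
I_C = β·I_B = 200×0.000965 = 0.193 mA, and I_E = (β+1)I_B = 0.194 mA.
V_CE = V_CC − I_C·R_C − I_E·R_E = 19 − 0.193×1.8 − 0.194×1.5 = 18.4 V.
V_CE = 18.4 V > 0.2 V confirms active-region operation.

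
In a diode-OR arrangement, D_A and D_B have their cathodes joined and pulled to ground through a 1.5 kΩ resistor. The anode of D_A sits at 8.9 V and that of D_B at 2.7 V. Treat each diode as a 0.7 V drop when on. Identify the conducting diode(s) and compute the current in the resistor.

Assume both conduct. Then node N would need to be at both 8.9−0.7 = 8.2 V and 2.7−0.7 = 2 V, which is impossible.
Assume only D_A conducts: V_N = 8.9 − 0.7 = 8.2 V, so I_R = 8.2/1.5 = 5.47 mA.
Check D_B: its anode-to-cathode voltage is 2.7 − 8.2 = -5.5 V < 0.7 V, so it is off. The assumption is consistent.

Only D_A conducts; I_R ≈ 5.5 mA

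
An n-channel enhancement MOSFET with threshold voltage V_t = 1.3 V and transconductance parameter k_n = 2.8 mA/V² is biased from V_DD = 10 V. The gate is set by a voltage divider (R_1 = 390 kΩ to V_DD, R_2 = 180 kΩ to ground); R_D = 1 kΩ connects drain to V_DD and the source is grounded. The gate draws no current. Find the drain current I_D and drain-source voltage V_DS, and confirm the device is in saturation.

I_D ≈ 4.8 mA, V_DS ≈ 5.2 V

V_G = V_DD·R_2/(R_1+R_2) = 10×180/570 = 3.16 V. With the source grounded, V_GS = V_G = 3.16 V.
Assume saturation: I_D = (k_n/2)(V_GS − V_t)² = (2.8/2)×(3.16 − 1.3)² = 1.4×1.86² = 4.83 mA.
V_DS = V_DD − I_D·R_D = 10 − 4.83×1 = 5.17 V.
Saturation requires V_DS ≥ V_GS − V_t = 1.86 V; 5.17 ≥ 1.86 ✓.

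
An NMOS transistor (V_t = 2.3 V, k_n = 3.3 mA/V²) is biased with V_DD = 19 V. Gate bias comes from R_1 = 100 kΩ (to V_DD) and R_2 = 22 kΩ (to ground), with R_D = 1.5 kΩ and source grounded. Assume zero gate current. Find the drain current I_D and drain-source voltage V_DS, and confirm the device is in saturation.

V_G = V_DD·R_2/(R_1+R_2) = 19×22/122 = 3.43 V. With the source grounded, V_GS = V_G = 3.43 V.
Assume saturation: I_D = (k_n/2)(V_GS − V_t)² = (3.3/2)×(3.43 − 2.3)² = 1.65×1.13² = 2.09 mA.
V_DS = V_DD − I_D·R_D = 19 − 2.09×1.5 = 15.9 V.
Saturation requires V_DS ≥ V_GS − V_t = 1.13 V; 15.9 ≥ 1.13 ✓.

I_D ≈ 2.1 mA, V_DS ≈ 16 V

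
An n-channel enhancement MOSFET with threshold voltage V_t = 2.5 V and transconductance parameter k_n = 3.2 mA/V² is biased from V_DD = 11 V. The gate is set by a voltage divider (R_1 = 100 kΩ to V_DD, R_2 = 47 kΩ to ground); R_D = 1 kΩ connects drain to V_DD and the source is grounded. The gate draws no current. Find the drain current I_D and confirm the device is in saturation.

I_D ≈ 1.7 mA

V_G = V_DD·R_2/(R_1+R_2) = 11×47/147 = 3.52 V. With the source grounded, V_GS = V_G = 3.52 V.
Assume saturation: I_D = (k_n/2)(V_GS − V_t)² = (3.2/2)×(3.52 − 2.5)² = 1.6×1.02² = 1.65 mA.
V_DS = V_DD − I_D·R_D = 11 − 1.65×1 = 9.35 V.
Saturation requires V_DS ≥ V_GS − V_t = 1.02 V; 9.35 ≥ 1.02 ✓.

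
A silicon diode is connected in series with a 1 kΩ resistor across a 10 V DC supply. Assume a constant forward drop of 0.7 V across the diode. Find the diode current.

KVL around the loop: 10 = V_D + I·R = 0.7 + I × 1 kΩ.
So I = (10 − 0.7) / 1 kΩ = 9.3 / 1 = 9.3 mA.

I ≈ 9.3 mA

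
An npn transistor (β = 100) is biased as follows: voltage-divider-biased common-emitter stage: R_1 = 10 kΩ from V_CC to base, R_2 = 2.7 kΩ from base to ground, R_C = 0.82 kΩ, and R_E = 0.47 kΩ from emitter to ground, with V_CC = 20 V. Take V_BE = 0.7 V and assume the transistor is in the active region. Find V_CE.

V_CE ≈ 11 V

Thevenize the base divider: V_Th = V_CC·R_2/(R_1+R_2) = 20×2.7/12.7 = 4.25 V, R_Th = R_1‖R_2 = 2.13 kΩ.
Base-emitter loop: V_Th = I_B·R_Th + V_BE + (β+1)I_B·R_E, so I_B = (4.25 − 0.7) / (2.13 + 101×0.47) = 0.0716 mA.
I_C = β·I_B = 100×0.0716 = 7.16 mA, and I_E = (β+1)I_B = 7.23 mA.
V_CE = V_CC − I_C·R_C − I_E·R_E = 20 − 7.16×0.82 − 7.23×0.47 = 10.7 V.
V_CE = 10.7 V > 0.2 V confirms active-region operation.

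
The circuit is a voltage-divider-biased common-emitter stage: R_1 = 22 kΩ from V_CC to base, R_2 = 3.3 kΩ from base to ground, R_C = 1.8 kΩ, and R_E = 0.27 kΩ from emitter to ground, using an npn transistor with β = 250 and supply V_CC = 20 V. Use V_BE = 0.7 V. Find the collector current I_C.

Thevenize the base divider: V_Th = V_CC·R_2/(R_1+R_2) = 20×3.3/25.3 = 2.61 V, R_Th = R_1‖R_2 = 2.87 kΩ.
Base-emitter loop: V_Th = I_B·R_Th + V_BE + (β+1)I_B·R_E, so I_B = (2.61 − 0.7) / (2.87 + 251×0.27) = 0.027 mA.
I_C = β·I_B = 250×0.027 = 6.76 mA, and I_E = (β+1)I_B = 6.78 mA.
V_CE = V_CC − I_C·R_C − I_E·R_E = 20 − 6.76×1.8 − 6.78×0.27 = 6.01 V.
V_CE = 6.01 V > 0.2 V confirms active-region operation.

I_C ≈ 6.8 mA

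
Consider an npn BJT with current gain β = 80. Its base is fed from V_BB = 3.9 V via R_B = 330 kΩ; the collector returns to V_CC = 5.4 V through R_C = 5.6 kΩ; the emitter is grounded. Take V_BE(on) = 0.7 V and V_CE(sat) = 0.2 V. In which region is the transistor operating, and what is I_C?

active; I_C ≈ 0.78 mA

Assume active. Base-emitter loop: I_B = (V_BB − V_BE)/R_B = (3.9 − 0.7)/330 = 0.0097 mA.
I_C = β·I_B = 80×0.0097 = 0.776 mA.
V_CE = V_CC − I_C·R_C = 5.4 − 0.776×5.6 = 1.06 V > V_CE(sat), so the active-region assumption holds.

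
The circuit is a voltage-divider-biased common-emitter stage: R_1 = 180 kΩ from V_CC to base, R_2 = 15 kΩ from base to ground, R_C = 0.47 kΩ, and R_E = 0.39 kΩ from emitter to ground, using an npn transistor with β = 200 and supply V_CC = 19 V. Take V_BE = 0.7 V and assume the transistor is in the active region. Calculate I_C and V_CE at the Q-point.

I_C ≈ 1.7 mA, V_CE ≈ 18 V

Thevenize the base divider: V_Th = V_CC·R_2/(R_1+R_2) = 19×15/195 = 1.46 V, R_Th = R_1‖R_2 = 13.8 kΩ.
Base-emitter loop: V_Th = I_B·R_Th + V_BE + (β+1)I_B·R_E, so I_B = (1.46 − 0.7) / (13.8 + 201×0.39) = 0.00826 mA.
I_C = β·I_B = 200×0.00826 = 1.65 mA, and I_E = (β+1)I_B = 1.66 mA.
V_CE = V_CC − I_C·R_C − I_E·R_E = 19 − 1.65×0.47 − 1.66×0.39 = 17.6 V.
V_CE = 17.6 V > 0.2 V confirms active-region operation.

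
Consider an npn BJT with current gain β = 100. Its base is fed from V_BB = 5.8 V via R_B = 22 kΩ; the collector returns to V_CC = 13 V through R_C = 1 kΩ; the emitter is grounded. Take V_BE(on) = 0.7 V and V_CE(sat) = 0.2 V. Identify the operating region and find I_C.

Assume active: I_B = (5.8 − 0.7)/22 = 0.232 mA, giving I_C = β·I_B = 23.2 mA.
But then V_CE = 13 − 23.2×1 = -10.2 V < V_CE(sat) = 0.2 V — impossible in the active region.
So the transistor is saturated. With V_CE = 0.2 V, I_C = (V_CC − 0.2)/R_C = 12.8/1 = 12.8 mA.
Check: β·I_B = 23.2 mA > I_C = 12.8 mA, confirming saturation.

saturation; I_C ≈ 13 mA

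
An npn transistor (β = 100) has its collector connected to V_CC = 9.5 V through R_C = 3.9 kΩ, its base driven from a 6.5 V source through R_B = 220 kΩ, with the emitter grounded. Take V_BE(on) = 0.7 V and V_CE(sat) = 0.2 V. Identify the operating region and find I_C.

saturation; I_C ≈ 2.4 mA

Assume active: I_B = (6.5 − 0.7)/220 = 0.0264 mA, giving I_C = β·I_B = 2.64 mA.
But then V_CE = 9.5 − 2.64×3.9 = -0.782 V < V_CE(sat) = 0.2 V — impossible in the active region.
So the transistor is saturated. With V_CE = 0.2 V, I_C = (V_CC − 0.2)/R_C = 9.3/3.9 = 2.38 mA.
Check: β·I_B = 2.64 mA > I_C = 2.38 mA, confirming saturation.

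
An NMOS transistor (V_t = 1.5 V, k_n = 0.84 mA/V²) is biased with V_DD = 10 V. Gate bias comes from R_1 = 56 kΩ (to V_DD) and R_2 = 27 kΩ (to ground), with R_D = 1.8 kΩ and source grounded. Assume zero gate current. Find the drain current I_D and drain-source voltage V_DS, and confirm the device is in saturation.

I_D ≈ 1.3 mA, V_DS ≈ 7.7 V

V_G = V_DD·R_2/(R_1+R_2) = 10×27/83 = 3.25 V. With the source grounded, V_GS = V_G = 3.25 V.
Assume saturation: I_D = (k_n/2)(V_GS − V_t)² = (0.84/2)×(3.25 − 1.5)² = 0.42×1.75² = 1.29 mA.
V_DS = V_DD − I_D·R_D = 10 − 1.29×1.8 = 7.68 V.
Saturation requires V_DS ≥ V_GS − V_t = 1.75 V; 7.68 ≥ 1.75 ✓.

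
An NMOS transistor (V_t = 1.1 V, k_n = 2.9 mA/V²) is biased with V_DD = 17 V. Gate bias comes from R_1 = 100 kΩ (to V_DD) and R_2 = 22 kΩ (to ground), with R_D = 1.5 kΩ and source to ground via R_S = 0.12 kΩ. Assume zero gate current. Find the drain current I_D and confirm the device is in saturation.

V_G = V_DD·R_2/(R_1+R_2) = 17×22/122 = 3.07 V.
Assume saturation: I_D = (k_n/2)(V_GS − V_t)² with V_GS = V_G − I_D·R_S = 3.07 − 0.12·I_D.
Substituting gives 0.0209·I_D² − 1.68·I_D + 5.6 = 0, with roots I_D = 3.48 or 77.2 mA.
The root I_D = 77.2 mA gives V_GS = -6.2 V ≤ V_t, so take I_D = 3.48 mA.
Then V_GS = 2.65 V and V_DS = V_DD − I_D(R_D+R_S) = 17 − 3.48×1.62 = 11.4 V.
Saturation requires V_DS ≥ V_GS − V_t = 1.55 V; 11.4 ≥ 1.55 ✓.

I_D ≈ 3.5 mA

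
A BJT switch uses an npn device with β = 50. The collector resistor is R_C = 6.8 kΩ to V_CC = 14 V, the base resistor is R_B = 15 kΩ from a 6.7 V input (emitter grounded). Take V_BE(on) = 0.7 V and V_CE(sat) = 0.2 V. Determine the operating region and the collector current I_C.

saturation; I_C ≈ 2 mA

Assume active: I_B = (6.7 − 0.7)/15 = 0.4 mA, giving I_C = β·I_B = 20 mA.
But then V_CE = 14 − 20×6.8 = -122 V < V_CE(sat) = 0.2 V — impossible in the active region.
So the transistor is saturated. With V_CE = 0.2 V, I_C = (V_CC − 0.2)/R_C = 13.8/6.8 = 2.03 mA.
Check: β·I_B = 20 mA > I_C = 2.03 mA, confirming saturation.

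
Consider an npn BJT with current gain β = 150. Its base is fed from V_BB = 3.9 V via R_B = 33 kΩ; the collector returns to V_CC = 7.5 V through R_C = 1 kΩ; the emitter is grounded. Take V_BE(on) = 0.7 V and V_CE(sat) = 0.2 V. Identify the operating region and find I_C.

saturation; I_C ≈ 7.3 mA

Assume active: I_B = (3.9 − 0.7)/33 = 0.097 mA, giving I_C = β·I_B = 14.5 mA.
But then V_CE = 7.5 − 14.5×1 = -7.05 V < V_CE(sat) = 0.2 V — impossible in the active region.
So the transistor is saturated. With V_CE = 0.2 V, I_C = (V_CC − 0.2)/R_C = 7.3/1 = 7.3 mA.
Check: β·I_B = 14.5 mA > I_C = 7.3 mA, confirming saturation.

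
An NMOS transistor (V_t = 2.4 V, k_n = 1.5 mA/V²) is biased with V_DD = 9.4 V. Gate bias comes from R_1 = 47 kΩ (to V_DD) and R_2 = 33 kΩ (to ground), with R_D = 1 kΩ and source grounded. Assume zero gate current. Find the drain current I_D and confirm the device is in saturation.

V_G = V_DD·R_2/(R_1+R_2) = 9.4×33/80 = 3.88 V. With the source grounded, V_GS = V_G = 3.88 V.
Assume saturation: I_D = (k_n/2)(V_GS − V_t)² = (1.5/2)×(3.88 − 2.4)² = 0.75×1.48² = 1.64 mA.
V_DS = V_DD − I_D·R_D = 9.4 − 1.64×1 = 7.76 V.
Saturation requires V_DS ≥ V_GS − V_t = 1.48 V; 7.76 ≥ 1.48 ✓.

I_D ≈ 1.6 mA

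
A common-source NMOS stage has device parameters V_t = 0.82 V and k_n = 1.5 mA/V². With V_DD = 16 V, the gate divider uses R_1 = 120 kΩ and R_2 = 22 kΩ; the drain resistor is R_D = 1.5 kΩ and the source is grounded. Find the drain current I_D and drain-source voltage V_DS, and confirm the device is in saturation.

I_D ≈ 2.1 mA, V_DS ≈ 13 V

V_G = V_DD·R_2/(R_1+R_2) = 16×22/142 = 2.48 V. With the source grounded, V_GS = V_G = 2.48 V.
Assume saturation: I_D = (k_n/2)(V_GS − V_t)² = (1.5/2)×(2.48 − 0.82)² = 0.75×1.66² = 2.06 mA.
V_DS = V_DD − I_D·R_D = 16 − 2.06×1.5 = 12.9 V.
Saturation requires V_DS ≥ V_GS − V_t = 1.66 V; 12.9 ≥ 1.66 ✓.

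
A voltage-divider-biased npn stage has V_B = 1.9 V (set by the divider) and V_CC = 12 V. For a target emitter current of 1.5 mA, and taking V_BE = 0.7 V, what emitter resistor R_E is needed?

V_E = V_B − V_BE = 1.9 − 0.7 = 1.2 V.
R_E = V_E / I_E = 1.2 / 1.5 = 0.8 kΩ.

R_E ≈ 0.8 kΩ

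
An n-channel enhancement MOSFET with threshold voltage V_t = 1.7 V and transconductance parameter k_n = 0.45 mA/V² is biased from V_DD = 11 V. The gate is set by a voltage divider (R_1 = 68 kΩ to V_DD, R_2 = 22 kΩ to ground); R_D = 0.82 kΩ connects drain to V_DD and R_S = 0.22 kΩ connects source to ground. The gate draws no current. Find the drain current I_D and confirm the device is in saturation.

I_D ≈ 0.2 mA

V_G = V_DD·R_2/(R_1+R_2) = 11×22/90 = 2.69 V.
Assume saturation: I_D = (k_n/2)(V_GS − V_t)² with V_GS = V_G − I_D·R_S = 2.69 − 0.22·I_D.
Substituting gives 0.0109·I_D² − 1.1·I_D + 0.22 = 0, with roots I_D = 0.201 or 101 mA.
The root I_D = 101 mA gives V_GS = -19.4 V ≤ V_t, so take I_D = 0.201 mA.
Then V_GS = 2.64 V and V_DS = V_DD − I_D(R_D+R_S) = 11 − 0.201×1.04 = 10.8 V.
Saturation requires V_DS ≥ V_GS − V_t = 0.945 V; 10.8 ≥ 0.945 ✓.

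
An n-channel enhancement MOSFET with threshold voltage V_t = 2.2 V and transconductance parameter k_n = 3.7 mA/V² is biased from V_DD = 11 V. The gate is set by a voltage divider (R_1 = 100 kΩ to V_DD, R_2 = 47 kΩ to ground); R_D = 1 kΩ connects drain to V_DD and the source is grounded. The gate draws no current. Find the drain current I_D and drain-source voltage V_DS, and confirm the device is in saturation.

V_G = V_DD·R_2/(R_1+R_2) = 11×47/147 = 3.52 V. With the source grounded, V_GS = V_G = 3.52 V.
Assume saturation: I_D = (k_n/2)(V_GS − V_t)² = (3.7/2)×(3.52 − 2.2)² = 1.85×1.32² = 3.21 mA.
V_DS = V_DD − I_D·R_D = 11 − 3.21×1 = 7.79 V.
Saturation requires V_DS ≥ V_GS − V_t = 1.32 V; 7.79 ≥ 1.32 ✓.

I_D ≈ 3.2 mA, V_DS ≈ 7.8 V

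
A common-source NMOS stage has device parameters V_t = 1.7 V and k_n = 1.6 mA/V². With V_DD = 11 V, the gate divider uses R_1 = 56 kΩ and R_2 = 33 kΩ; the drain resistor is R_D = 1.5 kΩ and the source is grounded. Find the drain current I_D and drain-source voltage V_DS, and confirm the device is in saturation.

V_G = V_DD·R_2/(R_1+R_2) = 11×33/89 = 4.08 V. With the source grounded, V_GS = V_G = 4.08 V.
Assume saturation: I_D = (k_n/2)(V_GS − V_t)² = (1.6/2)×(4.08 − 1.7)² = 0.8×2.38² = 4.53 mA.
V_DS = V_DD − I_D·R_D = 11 − 4.53×1.5 = 4.21 V.
Saturation requires V_DS ≥ V_GS − V_t = 2.38 V; 4.21 ≥ 2.38 ✓.

I_D ≈ 4.5 mA, V_DS ≈ 4.2 V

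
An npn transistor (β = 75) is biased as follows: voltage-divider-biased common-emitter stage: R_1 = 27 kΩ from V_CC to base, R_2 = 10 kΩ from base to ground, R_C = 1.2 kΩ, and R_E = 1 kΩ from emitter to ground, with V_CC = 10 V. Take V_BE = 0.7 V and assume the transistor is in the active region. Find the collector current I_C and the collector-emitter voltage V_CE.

Thevenize the base divider: V_Th = V_CC·R_2/(R_1+R_2) = 10×10/37 = 2.7 V, R_Th = R_1‖R_2 = 7.3 kΩ.
Base-emitter loop: V_Th = I_B·R_Th + V_BE + (β+1)I_B·R_E, so I_B = (2.7 − 0.7) / (7.3 + 76×1) = 0.024 mA.
I_C = β·I_B = 75×0.024 = 1.8 mA, and I_E = (β+1)I_B = 1.83 mA.
V_CE = V_CC − I_C·R_C − I_E·R_E = 10 − 1.8×1.2 − 1.83×1 = 6.01 V.
V_CE = 6.01 V > 0.2 V confirms active-region operation.

I_C ≈ 1.8 mA, V_CE ≈ 6 V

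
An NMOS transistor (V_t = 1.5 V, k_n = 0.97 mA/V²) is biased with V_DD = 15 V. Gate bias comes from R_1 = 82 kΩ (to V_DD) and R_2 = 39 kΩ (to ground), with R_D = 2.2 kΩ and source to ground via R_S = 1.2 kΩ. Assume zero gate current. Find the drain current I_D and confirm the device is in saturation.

V_G = V_DD·R_2/(R_1+R_2) = 15×39/121 = 4.83 V.
Assume saturation: I_D = (k_n/2)(V_GS − V_t)² with V_GS = V_G − I_D·R_S = 4.83 − 1.2·I_D.
Substituting gives 0.698·I_D² − 4.88·I_D + 5.39 = 0, with roots I_D = 1.38 or 5.61 mA.
The root I_D = 5.61 mA gives V_GS = -1.9 V ≤ V_t, so take I_D = 1.38 mA.
Then V_GS = 3.18 V and V_DS = V_DD − I_D(R_D+R_S) = 15 − 1.38×3.4 = 10.3 V.
Saturation requires V_DS ≥ V_GS − V_t = 1.68 V; 10.3 ≥ 1.68 ✓.

I_D ≈ 1.4 mA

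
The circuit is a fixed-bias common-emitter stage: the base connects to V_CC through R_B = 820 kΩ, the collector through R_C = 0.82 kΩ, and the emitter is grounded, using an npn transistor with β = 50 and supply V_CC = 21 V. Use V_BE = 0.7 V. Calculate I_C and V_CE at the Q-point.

Base loop: V_CC = I_B·R_B + V_BE, so I_B = (21 − 0.7)/820 kΩ = 0.0248 mA.
In the active region I_C = β·I_B = 50 × 0.0248 = 1.24 mA.
Collector loop: V_CE = V_CC − I_C·R_C = 21 − 1.24×0.82 = 20 V.
Since V_CE = 20 V > V_CE(sat) ≈ 0.2 V, the transistor is in the active region as assumed.

I_C ≈ 1.2 mA, V_CE ≈ 20 V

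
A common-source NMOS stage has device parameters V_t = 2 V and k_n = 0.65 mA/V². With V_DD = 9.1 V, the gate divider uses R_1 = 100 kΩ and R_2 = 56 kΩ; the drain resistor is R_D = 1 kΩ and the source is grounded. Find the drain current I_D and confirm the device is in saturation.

V_G = V_DD·R_2/(R_1+R_2) = 9.1×56/156 = 3.27 V. With the source grounded, V_GS = V_G = 3.27 V.
Assume saturation: I_D = (k_n/2)(V_GS − V_t)² = (0.65/2)×(3.27 − 2)² = 0.325×1.27² = 0.521 mA.
V_DS = V_DD − I_D·R_D = 9.1 − 0.521×1 = 8.58 V.
Saturation requires V_DS ≥ V_GS − V_t = 1.27 V; 8.58 ≥ 1.27 ✓.

I_D ≈ 0.52 mA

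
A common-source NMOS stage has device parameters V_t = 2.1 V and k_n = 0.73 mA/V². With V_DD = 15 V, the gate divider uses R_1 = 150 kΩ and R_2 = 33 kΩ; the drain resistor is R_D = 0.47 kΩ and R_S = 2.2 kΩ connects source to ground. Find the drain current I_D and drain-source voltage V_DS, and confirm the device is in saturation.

V_G = V_DD·R_2/(R_1+R_2) = 15×33/183 = 2.7 V.
Assume saturation: I_D = (k_n/2)(V_GS − V_t)² with V_GS = V_G − I_D·R_S = 2.7 − 2.2·I_D.
Substituting gives 1.77·I_D² − 1.97·I_D + 0.134 = 0, with roots I_D = 0.0725 or 1.04 mA.
The root I_D = 1.04 mA gives V_GS = 0.409 V ≤ V_t, so take I_D = 0.0725 mA.
Then V_GS = 2.55 V and V_DS = V_DD − I_D(R_D+R_S) = 15 − 0.0725×2.67 = 14.8 V.
Saturation requires V_DS ≥ V_GS − V_t = 0.446 V; 14.8 ≥ 0.446 ✓.

I_D ≈ 0.072 mA, V_DS ≈ 15 V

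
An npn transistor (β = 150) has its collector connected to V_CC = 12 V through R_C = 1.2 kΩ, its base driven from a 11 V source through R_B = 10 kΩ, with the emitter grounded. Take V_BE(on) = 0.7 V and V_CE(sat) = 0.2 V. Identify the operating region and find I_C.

saturation; I_C ≈ 9.8 mA

Assume active: I_B = (11 − 0.7)/10 = 1.03 mA, giving I_C = β·I_B = 154 mA.
But then V_CE = 12 − 154×1.2 = -173 V < V_CE(sat) = 0.2 V — impossible in the active region.
So the transistor is saturated. With V_CE = 0.2 V, I_C = (V_CC − 0.2)/R_C = 11.8/1.2 = 9.83 mA.
Check: β·I_B = 154 mA > I_C = 9.83 mA, confirming saturation.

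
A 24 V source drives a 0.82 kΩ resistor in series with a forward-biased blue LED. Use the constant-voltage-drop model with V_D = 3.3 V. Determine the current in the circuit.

I ≈ 25 mA

KVL around the loop: 24 = V_D + I·R = 3.3 + I × 0.82 kΩ.
So I = (24 − 3.3) / 0.82 kΩ = 20.7 / 0.82 = 25.2 mA.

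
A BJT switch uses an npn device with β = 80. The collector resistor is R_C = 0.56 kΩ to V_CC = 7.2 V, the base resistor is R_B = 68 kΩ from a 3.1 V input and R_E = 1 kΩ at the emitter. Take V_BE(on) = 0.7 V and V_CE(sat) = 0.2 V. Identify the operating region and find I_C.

active; I_C ≈ 1.3 mA

Assume active. Base-emitter loop: I_B = (V_BB − V_BE)/(R_B + (β+1)R_E) = (3.1 − 0.7)/(68 + 81×1) = 0.0161 mA.
I_C = β·I_B = 80×0.0161 = 1.29 mA.
V_CE = V_CC − I_C·R_C − I_E·R_E = 7.2 − 1.29×0.56 − 1.3×1 = 5.17 V > V_CE(sat), so the active-region assumption holds.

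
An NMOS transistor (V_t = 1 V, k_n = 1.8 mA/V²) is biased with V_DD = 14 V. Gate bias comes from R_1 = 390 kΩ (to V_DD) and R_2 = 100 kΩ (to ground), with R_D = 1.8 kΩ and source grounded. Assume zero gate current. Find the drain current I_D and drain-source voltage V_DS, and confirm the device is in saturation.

I_D ≈ 3.1 mA, V_DS ≈ 8.4 V

V_G = V_DD·R_2/(R_1+R_2) = 14×100/490 = 2.86 V. With the source grounded, V_GS = V_G = 2.86 V.
Assume saturation: I_D = (k_n/2)(V_GS − V_t)² = (1.8/2)×(2.86 − 1)² = 0.9×1.86² = 3.1 mA.
V_DS = V_DD − I_D·R_D = 14 − 3.1×1.8 = 8.41 V.
Saturation requires V_DS ≥ V_GS − V_t = 1.86 V; 8.41 ≥ 1.86 ✓.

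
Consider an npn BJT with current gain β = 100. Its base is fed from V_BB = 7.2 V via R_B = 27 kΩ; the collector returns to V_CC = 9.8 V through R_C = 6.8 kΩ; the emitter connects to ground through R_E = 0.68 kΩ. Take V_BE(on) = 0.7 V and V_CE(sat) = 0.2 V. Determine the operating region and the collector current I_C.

saturation; I_C ≈ 1.3 mA

Assume active: I_B = (7.2 − 0.7)/(27 + 101×0.68) = 0.0679 mA, I_C = β·I_B = 6.79 mA.
Then V_CE = 9.8 − 6.79×6.8 − 6.86×0.68 = -41.1 V < 0.2 V — the active assumption fails.
Re-solve with V_CE = 0.2 V. KCL at the emitter: V_E/R_E = (V_BB−0.7−V_E)/R_B + (V_CC−0.2−V_E)/R_C, giving V_E = 0.999 V.
I_C = (V_CC − 0.2 − V_E)/R_C = (9.6 − 0.999)/6.8 = 1.26 mA.
Check: I_B = (6.5 − 0.999)/27 = 0.204 mA, and β·I_B = 20.4 mA > I_C, confirming saturation.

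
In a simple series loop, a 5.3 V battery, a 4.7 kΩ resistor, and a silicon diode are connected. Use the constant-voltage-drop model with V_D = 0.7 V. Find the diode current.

I ≈ 0.98 mA

KVL around the loop: 5.3 = V_D + I·R = 0.7 + I × 4.7 kΩ.
So I = (5.3 − 0.7) / 4.7 kΩ = 4.6 / 4.7 = 0.979 mA.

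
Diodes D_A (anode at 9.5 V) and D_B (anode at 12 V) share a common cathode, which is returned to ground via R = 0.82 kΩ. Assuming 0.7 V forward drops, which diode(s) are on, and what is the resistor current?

Assume both conduct. Then node N would need to be at both 9.5−0.7 = 8.8 V and 12−0.7 = 11.3 V, which is impossible.
Assume only D_B conducts: V_N = 12 − 0.7 = 11.3 V, so I_R = 11.3/0.82 = 13.8 mA.
Check D_A: its anode-to-cathode voltage is 9.5 − 11.3 = -1.8 V < 0.7 V, so it is off. The assumption is consistent.

Only D_B conducts; I_R ≈ 14 mA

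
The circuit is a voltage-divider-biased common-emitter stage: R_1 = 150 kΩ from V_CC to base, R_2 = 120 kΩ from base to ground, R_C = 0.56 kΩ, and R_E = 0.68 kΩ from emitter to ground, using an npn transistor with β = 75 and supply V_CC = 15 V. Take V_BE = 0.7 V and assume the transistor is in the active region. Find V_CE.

V_CE ≈ 10 V

Thevenize the base divider: V_Th = V_CC·R_2/(R_1+R_2) = 15×120/270 = 6.67 V, R_Th = R_1‖R_2 = 66.7 kΩ.
Base-emitter loop: V_Th = I_B·R_Th + V_BE + (β+1)I_B·R_E, so I_B = (6.67 − 0.7) / (66.7 + 76×0.68) = 0.0504 mA.
I_C = β·I_B = 75×0.0504 = 3.78 mA, and I_E = (β+1)I_B = 3.83 mA.
V_CE = V_CC − I_C·R_C − I_E·R_E = 15 − 3.78×0.56 − 3.83×0.68 = 10.3 V.
V_CE = 10.3 V > 0.2 V confirms active-region operation.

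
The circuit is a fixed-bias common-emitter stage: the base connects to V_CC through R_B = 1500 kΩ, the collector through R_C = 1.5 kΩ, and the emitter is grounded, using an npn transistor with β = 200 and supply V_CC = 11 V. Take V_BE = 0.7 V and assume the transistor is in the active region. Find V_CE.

Base loop: V_CC = I_B·R_B + V_BE, so I_B = (11 − 0.7)/1500 kΩ = 0.00687 mA.
In the active region I_C = β·I_B = 200 × 0.00687 = 1.37 mA.
Collector loop: V_CE = V_CC − I_C·R_C = 11 − 1.37×1.5 = 8.94 V.
Since V_CE = 8.94 V > V_CE(sat) ≈ 0.2 V, the transistor is in the active region as assumed.

V_CE ≈ 8.9 V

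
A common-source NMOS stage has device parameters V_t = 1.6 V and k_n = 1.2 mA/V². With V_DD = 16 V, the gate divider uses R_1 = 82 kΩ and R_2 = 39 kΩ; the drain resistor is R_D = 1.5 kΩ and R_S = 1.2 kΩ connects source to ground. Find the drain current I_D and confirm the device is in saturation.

I_D ≈ 1.6 mA

V_G = V_DD·R_2/(R_1+R_2) = 16×39/121 = 5.16 V.
Assume saturation: I_D = (k_n/2)(V_GS − V_t)² with V_GS = V_G − I_D·R_S = 5.16 − 1.2·I_D.
Substituting gives 0.864·I_D² − 6.12·I_D + 7.59 = 0, with roots I_D = 1.6 or 5.48 mA.
The root I_D = 5.48 mA gives V_GS = -1.42 V ≤ V_t, so take I_D = 1.6 mA.
Then V_GS = 3.23 V and V_DS = V_DD − I_D(R_D+R_S) = 16 − 1.6×2.7 = 11.7 V.
Saturation requires V_DS ≥ V_GS − V_t = 1.63 V; 11.7 ≥ 1.63 ✓.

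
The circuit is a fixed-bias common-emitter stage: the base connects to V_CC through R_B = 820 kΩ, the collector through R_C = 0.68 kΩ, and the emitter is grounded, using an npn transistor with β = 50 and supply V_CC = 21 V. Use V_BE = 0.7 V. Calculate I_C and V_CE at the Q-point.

I_C ≈ 1.2 mA, V_CE ≈ 20 V

Base loop: V_CC = I_B·R_B + V_BE, so I_B = (21 − 0.7)/820 kΩ = 0.0248 mA.
In the active region I_C = β·I_B = 50 × 0.0248 = 1.24 mA.
Collector loop: V_CE = V_CC − I_C·R_C = 21 − 1.24×0.68 = 20.2 V.
Since V_CE = 20.2 V > V_CE(sat) ≈ 0.2 V, the transistor is in the active region as assumed.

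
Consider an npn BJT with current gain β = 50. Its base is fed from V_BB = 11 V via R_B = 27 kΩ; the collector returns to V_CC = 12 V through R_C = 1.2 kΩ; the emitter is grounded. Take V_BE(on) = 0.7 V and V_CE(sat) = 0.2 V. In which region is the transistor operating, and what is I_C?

Assume active: I_B = (11 − 0.7)/27 = 0.381 mA, giving I_C = β·I_B = 19.1 mA.
But then V_CE = 12 − 19.1×1.2 = -10.9 V < V_CE(sat) = 0.2 V — impossible in the active region.
So the transistor is saturated. With V_CE = 0.2 V, I_C = (V_CC − 0.2)/R_C = 11.8/1.2 = 9.83 mA.
Check: β·I_B = 19.1 mA > I_C = 9.83 mA, confirming saturation.

saturation; I_C ≈ 9.8 mA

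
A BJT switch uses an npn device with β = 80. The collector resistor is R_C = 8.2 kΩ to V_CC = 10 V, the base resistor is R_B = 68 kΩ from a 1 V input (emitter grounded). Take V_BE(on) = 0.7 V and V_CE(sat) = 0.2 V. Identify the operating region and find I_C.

active; I_C ≈ 0.35 mA

Assume active. Base-emitter loop: I_B = (V_BB − V_BE)/R_B = (1 − 0.7)/68 = 0.00441 mA.
I_C = β·I_B = 80×0.00441 = 0.353 mA.
V_CE = V_CC − I_C·R_C = 10 − 0.353×8.2 = 7.11 V > V_CE(sat), so the active-region assumption holds.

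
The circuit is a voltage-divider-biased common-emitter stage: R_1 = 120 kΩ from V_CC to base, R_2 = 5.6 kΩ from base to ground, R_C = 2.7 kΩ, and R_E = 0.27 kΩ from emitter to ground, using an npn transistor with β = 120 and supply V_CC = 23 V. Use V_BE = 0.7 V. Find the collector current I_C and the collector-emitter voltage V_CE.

I_C ≈ 1 mA, V_CE ≈ 20 V

Thevenize the base divider: V_Th = V_CC·R_2/(R_1+R_2) = 23×5.6/126 = 1.03 V, R_Th = R_1‖R_2 = 5.35 kΩ.
Base-emitter loop: V_Th = I_B·R_Th + V_BE + (β+1)I_B·R_E, so I_B = (1.03 − 0.7) / (5.35 + 121×0.27) = 0.00856 mA.
I_C = β·I_B = 120×0.00856 = 1.03 mA, and I_E = (β+1)I_B = 1.04 mA.
V_CE = V_CC − I_C·R_C − I_E·R_E = 23 − 1.03×2.7 − 1.04×0.27 = 19.9 V.
V_CE = 19.9 V > 0.2 V confirms active-region operation.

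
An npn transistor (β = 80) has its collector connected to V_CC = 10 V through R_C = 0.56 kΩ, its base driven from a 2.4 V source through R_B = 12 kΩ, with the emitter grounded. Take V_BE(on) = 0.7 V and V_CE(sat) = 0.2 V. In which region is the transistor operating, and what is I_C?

active; I_C ≈ 11 mA

Assume active. Base-emitter loop: I_B = (V_BB − V_BE)/R_B = (2.4 − 0.7)/12 = 0.142 mA.
I_C = β·I_B = 80×0.142 = 11.3 mA.
V_CE = V_CC − I_C·R_C = 10 − 11.3×0.56 = 3.65 V > V_CE(sat), so the active-region assumption holds.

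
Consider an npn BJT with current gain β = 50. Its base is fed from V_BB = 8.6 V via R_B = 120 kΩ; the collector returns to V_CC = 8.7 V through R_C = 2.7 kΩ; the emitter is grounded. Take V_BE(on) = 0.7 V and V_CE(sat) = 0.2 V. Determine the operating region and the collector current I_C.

saturation; I_C ≈ 3.1 mA

Assume active: I_B = (8.6 − 0.7)/120 = 0.0658 mA, giving I_C = β·I_B = 3.29 mA.
But then V_CE = 8.7 − 3.29×2.7 = -0.188 V < V_CE(sat) = 0.2 V — impossible in the active region.
So the transistor is saturated. With V_CE = 0.2 V, I_C = (V_CC − 0.2)/R_C = 8.5/2.7 = 3.15 mA.
Check: β·I_B = 3.29 mA > I_C = 3.15 mA, confirming saturation.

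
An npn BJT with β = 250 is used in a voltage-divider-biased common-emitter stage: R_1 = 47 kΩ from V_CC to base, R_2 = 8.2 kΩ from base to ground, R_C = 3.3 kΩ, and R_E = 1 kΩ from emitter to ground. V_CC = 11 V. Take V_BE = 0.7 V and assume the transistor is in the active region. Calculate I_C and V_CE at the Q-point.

I_C ≈ 0.91 mA, V_CE ≈ 7.1 V

Thevenize the base divider: V_Th = V_CC·R_2/(R_1+R_2) = 11×8.2/55.2 = 1.63 V, R_Th = R_1‖R_2 = 6.98 kΩ.
Base-emitter loop: V_Th = I_B·R_Th + V_BE + (β+1)I_B·R_E, so I_B = (1.63 − 0.7) / (6.98 + 251×1) = 0.00362 mA.
I_C = β·I_B = 250×0.00362 = 0.905 mA, and I_E = (β+1)I_B = 0.909 mA.
V_CE = V_CC − I_C·R_C − I_E·R_E = 11 − 0.905×3.3 − 0.909×1 = 7.1 V.
V_CE = 7.1 V > 0.2 V confirms active-region operation.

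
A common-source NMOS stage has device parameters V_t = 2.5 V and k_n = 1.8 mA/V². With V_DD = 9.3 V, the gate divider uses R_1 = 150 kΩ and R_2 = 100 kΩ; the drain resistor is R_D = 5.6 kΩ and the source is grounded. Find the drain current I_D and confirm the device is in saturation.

I_D ≈ 1.3 mA

V_G = V_DD·R_2/(R_1+R_2) = 9.3×100/250 = 3.72 V. With the source grounded, V_GS = V_G = 3.72 V.
Assume saturation: I_D = (k_n/2)(V_GS − V_t)² = (1.8/2)×(3.72 − 2.5)² = 0.9×1.22² = 1.34 mA.
V_DS = V_DD − I_D·R_D = 9.3 − 1.34×5.6 = 1.8 V.
Saturation requires V_DS ≥ V_GS − V_t = 1.22 V; 1.8 ≥ 1.22 ✓.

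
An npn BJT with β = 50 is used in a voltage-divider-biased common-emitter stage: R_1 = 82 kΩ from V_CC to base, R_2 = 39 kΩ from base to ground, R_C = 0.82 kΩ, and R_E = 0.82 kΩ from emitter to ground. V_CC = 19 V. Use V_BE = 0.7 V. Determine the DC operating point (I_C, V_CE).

I_C ≈ 4 mA, V_CE ≈ 12 V

Thevenize the base divider: V_Th = V_CC·R_2/(R_1+R_2) = 19×39/121 = 6.12 V, R_Th = R_1‖R_2 = 26.4 kΩ.
Base-emitter loop: V_Th = I_B·R_Th + V_BE + (β+1)I_B·R_E, so I_B = (6.12 − 0.7) / (26.4 + 51×0.82) = 0.0795 mA.
I_C = β·I_B = 50×0.0795 = 3.97 mA, and I_E = (β+1)I_B = 4.05 mA.
V_CE = V_CC − I_C·R_C − I_E·R_E = 19 − 3.97×0.82 − 4.05×0.82 = 12.4 V.
V_CE = 12.4 V > 0.2 V confirms active-region operation.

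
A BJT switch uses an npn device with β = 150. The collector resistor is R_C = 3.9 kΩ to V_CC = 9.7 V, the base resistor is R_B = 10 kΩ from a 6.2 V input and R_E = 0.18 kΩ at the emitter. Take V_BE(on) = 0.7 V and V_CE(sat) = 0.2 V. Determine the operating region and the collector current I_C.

Assume active: I_B = (6.2 − 0.7)/(10 + 151×0.18) = 0.148 mA, I_C = β·I_B = 22.2 mA.
Then V_CE = 9.7 − 22.2×3.9 − 22.3×0.18 = -80.9 V < 0.2 V — the active assumption fails.
Re-solve with V_CE = 0.2 V. KCL at the emitter: V_E/R_E = (V_BB−0.7−V_E)/R_B + (V_CC−0.2−V_E)/R_C, giving V_E = 0.505 V.
I_C = (V_CC − 0.2 − V_E)/R_C = (9.5 − 0.505)/3.9 = 2.31 mA.
Check: I_B = (5.5 − 0.505)/10 = 0.499 mA, and β·I_B = 74.9 mA > I_C, confirming saturation.

saturation; I_C ≈ 2.3 mA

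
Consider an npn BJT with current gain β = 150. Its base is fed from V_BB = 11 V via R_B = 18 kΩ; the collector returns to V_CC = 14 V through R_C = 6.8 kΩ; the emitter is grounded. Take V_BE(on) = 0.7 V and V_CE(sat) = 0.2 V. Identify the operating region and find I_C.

Assume active: I_B = (11 − 0.7)/18 = 0.572 mA, giving I_C = β·I_B = 85.8 mA.
But then V_CE = 14 − 85.8×6.8 = -570 V < V_CE(sat) = 0.2 V — impossible in the active region.
So the transistor is saturated. With V_CE = 0.2 V, I_C = (V_CC − 0.2)/R_C = 13.8/6.8 = 2.03 mA.
Check: β·I_B = 85.8 mA > I_C = 2.03 mA, confirming saturation.

saturation; I_C ≈ 2 mA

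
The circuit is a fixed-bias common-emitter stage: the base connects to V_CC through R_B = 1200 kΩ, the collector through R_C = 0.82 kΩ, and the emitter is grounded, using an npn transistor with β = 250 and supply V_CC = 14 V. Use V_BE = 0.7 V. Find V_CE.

V_CE ≈ 12 V

Base loop: V_CC = I_B·R_B + V_BE, so I_B = (14 − 0.7)/1200 kΩ = 0.0111 mA.
In the active region I_C = β·I_B = 250 × 0.0111 = 2.77 mA.
Collector loop: V_CE = V_CC − I_C·R_C = 14 − 2.77×0.82 = 11.7 V.
Since V_CE = 11.7 V > V_CE(sat) ≈ 0.2 V, the transistor is in the active region as assumed.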